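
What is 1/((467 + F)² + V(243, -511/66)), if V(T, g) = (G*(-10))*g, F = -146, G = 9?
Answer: 11/1141116 ≈ 9.6397e-6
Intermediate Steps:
V(T, g) = -90*g (V(T, g) = (9*(-10))*g = -90*g)
1/((467 + F)² + V(243, -511/66)) = 1/((467 - 146)² - (-45990)/66) = 1/(321² - (-45990)/66) = 1/(103041 - 90*(-511/66)) = 1/(103041 + 7665/11) = 1/(1141116/11) = 11/1141116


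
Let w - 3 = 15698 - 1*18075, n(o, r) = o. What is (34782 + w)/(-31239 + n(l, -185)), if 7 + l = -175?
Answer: -32408/31421 ≈ -1.0314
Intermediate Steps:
l = -182 (l = -7 - 175 = -182)
w = -2374 (w = 3 + (15698 - 1*18075) = 3 + (15698 - 18075) = 3 - 2377 = -2374)
(34782 + w)/(-31239 + n(l, -185)) = (34782 - 2374)/(-31239 - 182) = 32408/(-31421) = 32408*(-1/31421) = -32408/31421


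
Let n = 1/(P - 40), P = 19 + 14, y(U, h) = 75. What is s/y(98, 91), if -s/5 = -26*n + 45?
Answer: -341/105 ≈ -3.2476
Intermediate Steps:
P = 33
n = -1/7 (n = 1/(33 - 40) = 1/(-7) = -1/7 ≈ -0.14286)
s = -1705/7 (s = -5*(-26*(-1/7) + 45) = -5*(26/7 + 45) = -5*341/7 = -1705/7 ≈ -243.57)
s/y(98, 91) = -1705/7/75 = -1705/7*1/75 = -341/105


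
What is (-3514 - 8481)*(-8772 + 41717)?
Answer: -395175275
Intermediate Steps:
(-3514 - 8481)*(-8772 + 41717) = -11995*32945 = -395175275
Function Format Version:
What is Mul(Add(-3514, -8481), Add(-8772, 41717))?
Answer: -395175275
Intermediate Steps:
Mul(Add(-3514, -8481), Add(-8772, 41717)) = Mul(-11995, 32945) = -395175275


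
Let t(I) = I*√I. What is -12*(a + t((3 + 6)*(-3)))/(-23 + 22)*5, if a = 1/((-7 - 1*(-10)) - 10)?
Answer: -60/7 - 4860*I*√3 ≈ -8.5714 - 8417.8*I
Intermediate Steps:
t(I) = I^(3/2)
a = -⅐ (a = 1/((-7 + 10) - 10) = 1/(3 - 10) = 1/(-7) = -⅐ ≈ -0.14286)
-12*(a + t((3 + 6)*(-3)))/(-23 + 22)*5 = -12*(-⅐ + ((3 + 6)*(-3))^(3/2))/(-23 + 22)*5 = -12*(-⅐ + (9*(-3))^(3/2))/(-1)*5 = -12*(-⅐ + (-27)^(3/2))*(-1)*5 = -12*(-⅐ - 81*I*√3)*(-1)*5 = -12*(⅐ + 81*I*√3)*5 = (-12/7 - 972*I*√3)*5 = -60/7 - 4860*I*√3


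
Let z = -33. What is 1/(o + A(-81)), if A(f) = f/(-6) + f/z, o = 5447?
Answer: 22/120185 ≈ 0.00018305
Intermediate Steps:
A(f) = -13*f/66 (A(f) = f/(-6) + f/(-33) = f*(-1/6) + f*(-1/33) = -f/6 - f/33 = -13*f/66)
1/(o + A(-81)) = 1/(5447 - 13/66*(-81)) = 1/(5447 + 351/22) = 1/(120185/22) = 22/120185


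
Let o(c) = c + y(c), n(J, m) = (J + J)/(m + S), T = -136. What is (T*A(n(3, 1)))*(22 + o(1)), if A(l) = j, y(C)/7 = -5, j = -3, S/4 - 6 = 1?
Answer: -4896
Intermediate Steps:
S = 28 (S = 24 + 4*1 = 24 + 4 = 28)
y(C) = -35 (y(C) = 7*(-5) = -35)
n(J, m) = 2*J/(28 + m) (n(J, m) = (J + J)/(m + 28) = (2*J)/(28 + m) = 2*J/(28 + m))
A(l) = -3
o(c) = -35 + c (o(c) = c - 35 = -35 + c)
(T*A(n(3, 1)))*(22 + o(1)) = (-136*(-3))*(22 + (-35 + 1)) = 408*(22 - 34) = 408*(-12) = -4896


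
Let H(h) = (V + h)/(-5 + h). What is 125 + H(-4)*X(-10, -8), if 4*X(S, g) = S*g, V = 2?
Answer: 1165/9 ≈ 129.44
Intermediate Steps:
X(S, g) = S*g/4 (X(S, g) = (S*g)/4 = S*g/4)
H(h) = (2 + h)/(-5 + h)
125 + H(-4)*X(-10, -8) = 125 + ((2 - 4)/(-5 - 4))*((1/4)*(-10)*(-8)) = 125 + (-2/(-9))*20 = 125 - 1/9*(-2)*20 = 125 + (2/9)*20 = 125 + 40/9 = 1165/9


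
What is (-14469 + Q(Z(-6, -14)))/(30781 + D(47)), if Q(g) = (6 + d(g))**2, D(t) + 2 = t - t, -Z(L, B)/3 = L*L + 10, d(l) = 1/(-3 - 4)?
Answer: -707300/1508171 ≈ -0.46898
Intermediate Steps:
d(l) = -1/7 (d(l) = 1/(-7) = -1/7)
Z(L, B) = -30 - 3*L**2 (Z(L, B) = -3*(L*L + 10) = -3*(L**2 + 10) = -3*(10 + L**2) = -30 - 3*L**2)
D(t) = -2 (D(t) = -2 + (t - t) = -2 + 0 = -2)
Q(g) = 1681/49 (Q(g) = (6 - 1/7)**2 = (41/7)**2 = 1681/49)
(-14469 + Q(Z(-6, -14)))/(30781 + D(47)) = (-14469 + 1681/49)/(30781 - 2) = -707300/49/30779 = -707300/49*1/30779 = -707300/1508171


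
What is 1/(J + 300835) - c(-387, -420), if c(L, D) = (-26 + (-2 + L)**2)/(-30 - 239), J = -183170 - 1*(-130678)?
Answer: 37573054454/66804267 ≈ 562.43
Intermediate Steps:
J = -52492 (J = -183170 + 130678 = -52492)
c(L, D) = 26/269 - (-2 + L)**2/269 (c(L, D) = (-26 + (-2 + L)**2)/(-269) = (-26 + (-2 + L)**2)*(-1/269) = 26/269 - (-2 + L)**2/269)
1/(J + 300835) - c(-387, -420) = 1/(-52492 + 300835) - (26/269 - (-2 - 387)**2/269) = 1/248343 - (26/269 - 1/269*(-389)**2) = 1/248343 - (26/269 - 1/269*151321) = 1/248343 - (26/269 - 151321/269) = 1/248343 - 1*(-151295/269) = 1/248343 + 151295/269 = 37573054454/66804267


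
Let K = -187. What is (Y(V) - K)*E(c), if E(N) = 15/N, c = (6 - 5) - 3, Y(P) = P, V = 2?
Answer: -2835/2 ≈ -1417.5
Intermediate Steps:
c = -2 (c = 1 - 3 = -2)
(Y(V) - K)*E(c) = (2 - 1*(-187))*(15/(-2)) = (2 + 187)*(15*(-½)) = 189*(-15/2) = -2835/2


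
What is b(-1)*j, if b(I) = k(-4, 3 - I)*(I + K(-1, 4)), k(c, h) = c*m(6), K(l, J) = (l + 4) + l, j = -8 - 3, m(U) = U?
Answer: 264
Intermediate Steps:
j = -11
K(l, J) = 4 + 2*l (K(l, J) = (4 + l) + l = 4 + 2*l)
k(c, h) = 6*c (k(c, h) = c*6 = 6*c)
b(I) = -48 - 24*I (b(I) = (6*(-4))*(I + (4 + 2*(-1))) = -24*(I + (4 - 2)) = -24*(I + 2) = -24*(2 + I) = -48 - 24*I)
b(-1)*j = (-48 - 24*(-1))*(-11) = (-48 + 24)*(-11) = -24*(-11) = 264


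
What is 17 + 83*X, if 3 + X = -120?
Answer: -10192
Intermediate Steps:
X = -123 (X = -3 - 120 = -123)
17 + 83*X = 17 + 83*(-123) = 17 - 10209 = -10192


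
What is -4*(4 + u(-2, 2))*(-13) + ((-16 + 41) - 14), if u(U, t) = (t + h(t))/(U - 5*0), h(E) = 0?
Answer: 167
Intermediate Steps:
u(U, t) = t/U (u(U, t) = (t + 0)/(U - 5*0) = t/(U + 0) = t/U)
-4*(4 + u(-2, 2))*(-13) + ((-16 + 41) - 14) = -4*(4 + 2/(-2))*(-13) + ((-16 + 41) - 14) = -4*(4 + 2*(-½))*(-13) + (25 - 14) = -4*(4 - 1)*(-13) + 11 = -4*3*(-13) + 11 = -12*(-13) + 11 = 156 + 11 = 167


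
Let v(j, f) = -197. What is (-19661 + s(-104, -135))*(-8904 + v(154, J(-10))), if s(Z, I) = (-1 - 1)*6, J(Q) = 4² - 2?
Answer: 179043973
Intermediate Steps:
J(Q) = 14 (J(Q) = 16 - 2 = 14)
s(Z, I) = -12 (s(Z, I) = -2*6 = -12)
(-19661 + s(-104, -135))*(-8904 + v(154, J(-10))) = (-19661 - 12)*(-8904 - 197) = -19673*(-9101) = 179043973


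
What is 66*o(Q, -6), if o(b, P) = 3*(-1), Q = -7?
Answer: -198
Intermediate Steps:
o(b, P) = -3
66*o(Q, -6) = 66*(-3) = -198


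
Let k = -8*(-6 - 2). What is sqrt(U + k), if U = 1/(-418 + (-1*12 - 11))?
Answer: 13*sqrt(167)/21 ≈ 7.9999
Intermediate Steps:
k = 64 (k = -8*(-8) = 64)
U = -1/441 (U = 1/(-418 + (-12 - 11)) = 1/(-418 - 23) = 1/(-441) = -1/441 ≈ -0.0022676)
sqrt(U + k) = sqrt(-1/441 + 64) = sqrt(28223/441) = 13*sqrt(167)/21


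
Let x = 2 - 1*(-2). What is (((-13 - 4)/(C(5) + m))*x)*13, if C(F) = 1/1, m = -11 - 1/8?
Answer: 7072/81 ≈ 87.309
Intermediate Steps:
m = -89/8 (m = -11 - 1*⅛ = -11 - ⅛ = -89/8 ≈ -11.125)
C(F) = 1 (C(F) = 1*1 = 1)
x = 4 (x = 2 + 2 = 4)
(((-13 - 4)/(C(5) + m))*x)*13 = (((-13 - 4)/(1 - 89/8))*4)*13 = (-17/(-81/8)*4)*13 = (-17*(-8/81)*4)*13 = ((136/81)*4)*13 = (544/81)*13 = 7072/81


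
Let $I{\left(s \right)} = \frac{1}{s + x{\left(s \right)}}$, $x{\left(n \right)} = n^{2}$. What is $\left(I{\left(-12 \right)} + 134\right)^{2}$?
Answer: $\frac{312900721}{17424} \approx 17958.0$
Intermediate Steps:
$I{\left(s \right)} = \frac{1}{s + s^{2}}$
$\left(I{\left(-12 \right)} + 134\right)^{2} = \left(\frac{1}{\left(-12\right) \left(1 - 12\right)} + 134\right)^{2} = \left(- \frac{1}{12 \left(-11\right)} + 134\right)^{2} = \left(\left(- \frac{1}{12}\right) \left(- \frac{1}{11}\right) + 134\right)^{2} = \left(\frac{1}{132} + 134\right)^{2} = \left(\frac{17689}{132}\right)^{2} = \frac{312900721}{17424}$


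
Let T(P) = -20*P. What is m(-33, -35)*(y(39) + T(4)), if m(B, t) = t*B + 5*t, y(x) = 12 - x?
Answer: -104860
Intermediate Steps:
m(B, t) = 5*t + B*t (m(B, t) = B*t + 5*t = 5*t + B*t)
m(-33, -35)*(y(39) + T(4)) = (-35*(5 - 33))*((12 - 1*39) - 20*4) = (-35*(-28))*((12 - 39) - 80) = 980*(-27 - 80) = 980*(-107) = -104860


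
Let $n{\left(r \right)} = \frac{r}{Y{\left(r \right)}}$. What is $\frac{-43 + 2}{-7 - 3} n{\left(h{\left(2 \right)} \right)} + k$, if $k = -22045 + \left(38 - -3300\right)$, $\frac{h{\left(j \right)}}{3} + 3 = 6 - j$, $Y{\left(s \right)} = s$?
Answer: $- \frac{187029}{10} \approx -18703.0$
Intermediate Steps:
$h{\left(j \right)} = 9 - 3 j$ ($h{\left(j \right)} = -9 + 3 \left(6 - j\right) = -9 - \left(-18 + 3 j\right) = 9 - 3 j$)
$k = -18707$ ($k = -22045 + \left(38 + 3300\right) = -22045 + 3338 = -18707$)
$n{\left(r \right)} = 1$ ($n{\left(r \right)} = \frac{r}{r} = 1$)
$\frac{-43 + 2}{-7 - 3} n{\left(h{\left(2 \right)} \right)} + k = \frac{-43 + 2}{-7 - 3} \cdot 1 - 18707 = - \frac{41}{-10} \cdot 1 - 18707 = \left(-41\right) \left(- \frac{1}{10}\right) 1 - 18707 = \frac{41}{10} \cdot 1 - 18707 = \frac{41}{10} - 18707 = - \frac{187029}{10}$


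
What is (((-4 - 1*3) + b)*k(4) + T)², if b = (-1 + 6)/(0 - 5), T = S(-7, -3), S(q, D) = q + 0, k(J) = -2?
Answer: 81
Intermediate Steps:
S(q, D) = q
T = -7
b = -1 (b = 5/(-5) = 5*(-⅕) = -1)
(((-4 - 1*3) + b)*k(4) + T)² = (((-4 - 1*3) - 1)*(-2) - 7)² = (((-4 - 3) - 1)*(-2) - 7)² = ((-7 - 1)*(-2) - 7)² = (-8*(-2) - 7)² = (16 - 7)² = 9² = 81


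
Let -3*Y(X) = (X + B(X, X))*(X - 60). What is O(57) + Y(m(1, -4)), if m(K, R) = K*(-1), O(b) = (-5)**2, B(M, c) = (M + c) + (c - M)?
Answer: -36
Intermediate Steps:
B(M, c) = 2*c
O(b) = 25
m(K, R) = -K
Y(X) = -X*(-60 + X) (Y(X) = -(X + 2*X)*(X - 60)/3 = -3*X*(-60 + X)/3 = -X*(-60 + X))
O(57) + Y(m(1, -4)) = 25 + (-1*1)*(60 - (-1)) = 25 - (60 - 1*(-1)) = 25 - (60 + 1) = 25 - 1*61 = 25 - 61 = -36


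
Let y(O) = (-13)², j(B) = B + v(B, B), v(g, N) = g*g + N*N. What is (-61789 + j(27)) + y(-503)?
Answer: -60135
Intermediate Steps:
v(g, N) = N² + g² (v(g, N) = g² + N² = N² + g²)
j(B) = B + 2*B² (j(B) = B + (B² + B²) = B + 2*B²)
y(O) = 169
(-61789 + j(27)) + y(-503) = (-61789 + 27*(1 + 2*27)) + 169 = (-61789 + 27*(1 + 54)) + 169 = (-61789 + 27*55) + 169 = (-61789 + 1485) + 169 = -60304 + 169 = -60135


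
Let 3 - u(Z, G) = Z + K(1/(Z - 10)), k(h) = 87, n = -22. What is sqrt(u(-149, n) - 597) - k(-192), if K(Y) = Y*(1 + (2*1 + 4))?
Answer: -87 + 2*I*sqrt(2812233)/159 ≈ -87.0 + 21.094*I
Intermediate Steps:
K(Y) = 7*Y (K(Y) = Y*(1 + (2 + 4)) = Y*(1 + 6) = Y*7 = 7*Y)
u(Z, G) = 3 - Z - 7/(-10 + Z) (u(Z, G) = 3 - (Z + 7/(Z - 10)) = 3 - (Z + 7/(-10 + Z)) = 3 + (-Z - 7/(-10 + Z)) = 3 - Z - 7/(-10 + Z))
sqrt(u(-149, n) - 597) - k(-192) = sqrt((-7 + (-10 - 149)*(3 - 1*(-149)))/(-10 - 149) - 597) - 1*87 = sqrt((-7 - 159*(3 + 149))/(-159) - 597) - 87 = sqrt(-(-7 - 159*152)/159 - 597) - 87 = sqrt(-(-7 - 24168)/159 - 597) - 87 = sqrt(-1/159*(-24175) - 597) - 87 = sqrt(24175/159 - 597) - 87 = sqrt(-70748/159) - 87 = 2*I*sqrt(2812233)/159 - 87 = -87 + 2*I*sqrt(2812233)/159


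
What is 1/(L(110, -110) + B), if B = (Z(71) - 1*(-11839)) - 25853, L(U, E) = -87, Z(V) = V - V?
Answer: -1/14101 ≈ -7.0917e-5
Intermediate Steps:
Z(V) = 0
B = -14014 (B = (0 - 1*(-11839)) - 25853 = (0 + 11839) - 25853 = 11839 - 25853 = -14014)
1/(L(110, -110) + B) = 1/(-87 - 14014) = 1/(-14101) = -1/14101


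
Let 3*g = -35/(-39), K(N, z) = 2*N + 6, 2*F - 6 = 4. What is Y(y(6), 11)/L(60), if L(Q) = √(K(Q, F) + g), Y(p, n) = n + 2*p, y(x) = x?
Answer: 69*√192101/14777 ≈ 2.0466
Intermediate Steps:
F = 5 (F = 3 + (½)*4 = 3 + 2 = 5)
K(N, z) = 6 + 2*N
g = 35/117 (g = (-35/(-39))/3 = (-35*(-1/39))/3 = (⅓)*(35/39) = 35/117 ≈ 0.29915)
L(Q) = √(737/117 + 2*Q) (L(Q) = √((6 + 2*Q) + 35/117) = √(737/117 + 2*Q))
Y(y(6), 11)/L(60) = (11 + 2*6)/((√(9581 + 3042*60)/39)) = (11 + 12)/((√(9581 + 182520)/39)) = 23/((√192101/39)) = 23*(3*√192101/14777) = 69*√192101/14777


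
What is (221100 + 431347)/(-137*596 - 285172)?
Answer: -652447/366824 ≈ -1.7786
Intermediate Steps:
(221100 + 431347)/(-137*596 - 285172) = 652447/(-81652 - 285172) = 652447/(-366824) = 652447*(-1/366824) = -652447/366824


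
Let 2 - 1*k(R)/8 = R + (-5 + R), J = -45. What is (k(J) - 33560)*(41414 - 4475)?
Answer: -1211008176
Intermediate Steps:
k(R) = 56 - 16*R (k(R) = 16 - 8*(R + (-5 + R)) = 16 - 8*(-5 + 2*R) = 16 + (40 - 16*R) = 56 - 16*R)
(k(J) - 33560)*(41414 - 4475) = ((56 - 16*(-45)) - 33560)*(41414 - 4475) = ((56 + 720) - 33560)*36939 = (776 - 33560)*36939 = -32784*36939 = -1211008176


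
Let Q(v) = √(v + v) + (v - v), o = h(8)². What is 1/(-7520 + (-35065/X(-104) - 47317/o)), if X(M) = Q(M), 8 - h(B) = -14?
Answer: -11599292562/97361606411171 - 1026773330*I*√13/97361606411171 ≈ -0.00011914 - 3.8024e-5*I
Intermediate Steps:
h(B) = 22 (h(B) = 8 - 1*(-14) = 8 + 14 = 22)
o = 484 (o = 22² = 484)
Q(v) = √2*√v (Q(v) = √(2*v) + 0 = √2*√v + 0 = √2*√v)
X(M) = √2*√M
1/(-7520 + (-35065/X(-104) - 47317/o)) = 1/(-7520 + (-35065*(-I*√13/52) - 47317/484)) = 1/(-7520 + (-(-35065)*I*√13/52 - 47317/484)) = 1/(-7520 + (35065*I*√13/52 - 47317/484)) = 1/(-7520 + (-47317/484 + 35065*I*√13/52)) = 1/(-3686997/484 + 35065*I*√13/52)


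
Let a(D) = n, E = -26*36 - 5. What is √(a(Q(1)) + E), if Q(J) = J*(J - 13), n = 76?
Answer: I*√865 ≈ 29.411*I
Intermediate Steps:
E = -941 (E = -936 - 5 = -941)
Q(J) = J*(-13 + J)
a(D) = 76
√(a(Q(1)) + E) = √(76 - 941) = √(-865) = I*√865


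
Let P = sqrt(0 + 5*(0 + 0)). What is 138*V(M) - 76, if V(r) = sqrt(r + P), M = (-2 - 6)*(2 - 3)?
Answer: -76 + 276*sqrt(2) ≈ 314.32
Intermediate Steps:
P = 0 (P = sqrt(0 + 5*0) = sqrt(0 + 0) = sqrt(0) = 0)
M = 8 (M = -8*(-1) = 8)
V(r) = sqrt(r) (V(r) = sqrt(r + 0) = sqrt(r))
138*V(M) - 76 = 138*sqrt(8) - 76 = 138*(2*sqrt(2)) - 76 = 276*sqrt(2) - 76 = -76 + 276*sqrt(2)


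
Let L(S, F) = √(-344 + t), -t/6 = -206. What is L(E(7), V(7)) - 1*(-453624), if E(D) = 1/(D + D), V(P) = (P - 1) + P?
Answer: 453624 + 2*√223 ≈ 4.5365e+5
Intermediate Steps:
V(P) = -1 + 2*P (V(P) = (-1 + P) + P = -1 + 2*P)
t = 1236 (t = -6*(-206) = 1236)
E(D) = 1/(2*D)
L(S, F) = 2*√223 (L(S, F) = √(-344 + 1236) = √892 = 2*√223)
L(E(7), V(7)) - 1*(-453624) = 2*√223 - 1*(-453624) = 2*√223 + 453624 = 453624 + 2*√223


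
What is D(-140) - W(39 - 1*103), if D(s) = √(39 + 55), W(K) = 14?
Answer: -14 + √94 ≈ -4.3046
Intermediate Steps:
D(s) = √94
D(-140) - W(39 - 1*103) = √94 - 1*14 = √94 - 14 = -14 + √94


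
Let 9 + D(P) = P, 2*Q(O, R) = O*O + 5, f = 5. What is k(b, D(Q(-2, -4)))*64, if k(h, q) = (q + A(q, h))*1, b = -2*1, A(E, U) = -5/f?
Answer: -352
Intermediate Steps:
Q(O, R) = 5/2 + O²/2 (Q(O, R) = (O*O + 5)/2 = (O² + 5)/2 = (5 + O²)/2 = 5/2 + O²/2)
A(E, U) = -1 (A(E, U) = -5/5 = -5*⅕ = -1)
D(P) = -9 + P
b = -2
k(h, q) = -1 + q (k(h, q) = (q - 1)*1 = (-1 + q)*1 = -1 + q)
k(b, D(Q(-2, -4)))*64 = (-1 + (-9 + (5/2 + (½)*(-2)²)))*64 = (-1 + (-9 + (5/2 + (½)*4)))*64 = (-1 + (-9 + (5/2 + 2)))*64 = (-1 + (-9 + 9/2))*64 = (-1 - 9/2)*64 = -11/2*64 = -352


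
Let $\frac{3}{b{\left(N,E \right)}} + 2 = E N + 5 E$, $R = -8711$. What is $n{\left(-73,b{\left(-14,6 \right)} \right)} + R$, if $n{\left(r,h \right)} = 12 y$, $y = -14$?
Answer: $-8879$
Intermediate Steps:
$b{\left(N,E \right)} = \frac{3}{-2 + 5 E + E N}$ ($b{\left(N,E \right)} = \frac{3}{-2 + \left(E N + 5 E\right)} = \frac{3}{-2 + \left(5 E + E N\right)} = \frac{3}{-2 + 5 E + E N}$)
$n{\left(r,h \right)} = -168$ ($n{\left(r,h \right)} = 12 \left(-14\right) = -168$)
$n{\left(-73,b{\left(-14,6 \right)} \right)} + R = -168 - 8711 = -8879$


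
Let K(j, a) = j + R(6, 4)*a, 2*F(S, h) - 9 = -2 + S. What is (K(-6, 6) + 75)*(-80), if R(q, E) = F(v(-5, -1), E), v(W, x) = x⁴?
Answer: -7440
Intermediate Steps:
F(S, h) = 7/2 + S/2 (F(S, h) = 9/2 + (-2 + S)/2 = 9/2 + (-1 + S/2) = 7/2 + S/2)
R(q, E) = 4 (R(q, E) = 7/2 + (½)*(-1)⁴ = 7/2 + (½)*1 = 7/2 + ½ = 4)
K(j, a) = j + 4*a
(K(-6, 6) + 75)*(-80) = ((-6 + 4*6) + 75)*(-80) = ((-6 + 24) + 75)*(-80) = (18 + 75)*(-80) = 93*(-80) = -7440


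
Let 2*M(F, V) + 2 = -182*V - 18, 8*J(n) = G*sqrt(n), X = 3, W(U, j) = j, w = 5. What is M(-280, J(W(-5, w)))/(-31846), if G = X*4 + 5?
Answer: 5/15923 + 1547*sqrt(5)/254768 ≈ 0.013892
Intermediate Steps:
G = 17 (G = 3*4 + 5 = 12 + 5 = 17)
J(n) = 17*sqrt(n)/8 (J(n) = (17*sqrt(n))/8 = 17*sqrt(n)/8)
M(F, V) = -10 - 91*V (M(F, V) = -1 + (-182*V - 18)/2 = -1 + (-18 - 182*V)/2 = -1 + (-9 - 91*V) = -10 - 91*V)
M(-280, J(W(-5, w)))/(-31846) = (-10 - 1547*sqrt(5)/8)/(-31846) = (-10 - 1547*sqrt(5)/8)*(-1/31846) = 5/15923 + 1547*sqrt(5)/254768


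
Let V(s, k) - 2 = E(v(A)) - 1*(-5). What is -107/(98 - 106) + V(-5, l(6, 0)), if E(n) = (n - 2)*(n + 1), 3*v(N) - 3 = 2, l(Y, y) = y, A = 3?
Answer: 1403/72 ≈ 19.486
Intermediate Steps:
v(N) = 5/3 (v(N) = 1 + (⅓)*2 = 1 + ⅔ = 5/3)
E(n) = (1 + n)*(-2 + n) (E(n) = (-2 + n)*(1 + n) = (1 + n)*(-2 + n))
V(s, k) = 55/9 (V(s, k) = 2 + ((-2 + (5/3)² - 1*5/3) - 1*(-5)) = 2 + ((-2 + 25/9 - 5/3) + 5) = 2 + (-8/9 + 5) = 2 + 37/9 = 55/9)
-107/(98 - 106) + V(-5, l(6, 0)) = -107/(98 - 106) + 55/9 = -107/(-8) + 55/9 = -107*(-⅛) + 55/9 = 107/8 + 55/9 = 1403/72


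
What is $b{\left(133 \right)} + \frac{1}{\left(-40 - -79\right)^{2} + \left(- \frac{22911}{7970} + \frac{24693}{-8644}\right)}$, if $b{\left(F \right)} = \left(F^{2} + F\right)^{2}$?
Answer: $\frac{16578514354610457352}{52195460193} \approx 3.1762 \cdot 10^{8}$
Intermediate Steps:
$b{\left(F \right)} = \left(F + F^{2}\right)^{2}$
$b{\left(133 \right)} + \frac{1}{\left(-40 - -79\right)^{2} + \left(- \frac{22911}{7970} + \frac{24693}{-8644}\right)} = 133^{2} \left(1 + 133\right)^{2} + \frac{1}{\left(-40 - -79\right)^{2} + \left(- \frac{22911}{7970} + \frac{24693}{-8644}\right)} = 17689 \cdot 134^{2} + \frac{1}{\left(-40 + 79\right)^{2} + \left(\left(-22911\right) \frac{1}{7970} + 24693 \left(- \frac{1}{8644}\right)\right)} = 17689 \cdot 17956 + \frac{1}{39^{2} - \frac{197422947}{34446340}} = 317623684 + \frac{1}{1521 - \frac{197422947}{34446340}} = 317623684 + \frac{1}{\frac{52195460193}{34446340}} = 317623684 + \frac{34446340}{52195460193} = \frac{16578514354610457352}{52195460193}$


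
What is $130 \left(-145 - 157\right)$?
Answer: $-39260$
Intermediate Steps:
$130 \left(-145 - 157\right) = 130 \left(-302\right) = -39260$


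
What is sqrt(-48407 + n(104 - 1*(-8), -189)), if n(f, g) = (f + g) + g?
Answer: I*sqrt(48673) ≈ 220.62*I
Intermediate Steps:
n(f, g) = f + 2*g
sqrt(-48407 + n(104 - 1*(-8), -189)) = sqrt(-48407 + ((104 - 1*(-8)) + 2*(-189))) = sqrt(-48407 + ((104 + 8) - 378)) = sqrt(-48407 + (112 - 378)) = sqrt(-48407 - 266) = sqrt(-48673) = I*sqrt(48673)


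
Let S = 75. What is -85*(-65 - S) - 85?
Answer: 11815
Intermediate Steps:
-85*(-65 - S) - 85 = -85*(-65 - 1*75) - 85 = -85*(-65 - 75) - 85 = -85*(-140) - 85 = 11900 - 85 = 11815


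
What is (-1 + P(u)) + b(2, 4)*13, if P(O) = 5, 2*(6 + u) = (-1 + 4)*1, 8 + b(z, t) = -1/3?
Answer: -313/3 ≈ -104.33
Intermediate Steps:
b(z, t) = -25/3 (b(z, t) = -8 - 1/3 = -8 - 1*⅓ = -8 - ⅓ = -25/3)
u = -9/2 (u = -6 + ((-1 + 4)*1)/2 = -6 + (3*1)/2 = -6 + (½)*3 = -6 + 3/2 = -9/2 ≈ -4.5000)
(-1 + P(u)) + b(2, 4)*13 = (-1 + 5) - 25/3*13 = 4 - 325/3 = -313/3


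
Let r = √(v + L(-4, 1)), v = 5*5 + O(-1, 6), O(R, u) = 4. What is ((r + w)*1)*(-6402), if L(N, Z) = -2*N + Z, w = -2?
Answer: 12804 - 6402*√38 ≈ -26661.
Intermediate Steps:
v = 29 (v = 5*5 + 4 = 25 + 4 = 29)
L(N, Z) = Z - 2*N
r = √38 (r = √(29 + (1 - 2*(-4))) = √(29 + (1 + 8)) = √(29 + 9) = √38 ≈ 6.1644)
((r + w)*1)*(-6402) = ((√38 - 2)*1)*(-6402) = ((-2 + √38)*1)*(-6402) = (-2 + √38)*(-6402) = 12804 - 6402*√38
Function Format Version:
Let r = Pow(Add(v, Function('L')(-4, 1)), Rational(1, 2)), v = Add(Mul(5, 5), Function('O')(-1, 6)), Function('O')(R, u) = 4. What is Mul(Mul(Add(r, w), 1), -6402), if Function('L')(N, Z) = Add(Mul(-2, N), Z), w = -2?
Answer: Add(12804, Mul(-6402, Pow(38, Rational(1, 2)))) ≈ -26661.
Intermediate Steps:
v = 29 (v = Add(Mul(5, 5), 4) = Add(25, 4) = 29)
Function('L')(N, Z) = Add(Z, Mul(-2, N))
r = Pow(38, Rational(1, 2)) (r = Pow(Add(29, Add(1, Mul(-2, -4))), Rational(1, 2)) = Pow(Add(29, Add(1, 8)), Rational(1, 2)) = Pow(Add(29, 9), Rational(1, 2)) = Pow(38, Rational(1, 2)) ≈ 6.1644)
Mul(Mul(Add(r, w), 1), -6402) = Mul(Mul(Add(Pow(38, Rational(1, 2)), -2), 1), -6402) = Mul(Mul(Add(-2, Pow(38, Rational(1, 2))), 1), -6402) = Mul(Add(-2, Pow(38, Rational(1, 2))), -6402) = Add(12804, Mul(-6402, Pow(38, Rational(1, 2))))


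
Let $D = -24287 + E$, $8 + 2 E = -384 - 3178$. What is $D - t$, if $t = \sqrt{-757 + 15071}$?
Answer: $-26072 - \sqrt{14314} \approx -26192.0$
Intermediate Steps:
$E = -1785$ ($E = -4 + \frac{-384 - 3178}{2} = -4 + \frac{1}{2} \left(-3562\right) = -4 - 1781 = -1785$)
$D = -26072$ ($D = -24287 - 1785 = -26072$)
$t = \sqrt{14314} \approx 119.64$
$D - t = -26072 - \sqrt{14314}$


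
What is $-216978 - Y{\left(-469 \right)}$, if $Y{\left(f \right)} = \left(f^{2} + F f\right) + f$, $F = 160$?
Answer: $-361430$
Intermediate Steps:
$Y{\left(f \right)} = f^{2} + 161 f$ ($Y{\left(f \right)} = \left(f^{2} + 160 f\right) + f = f^{2} + 161 f$)
$-216978 - Y{\left(-469 \right)} = -216978 - - 469 \left(161 - 469\right) = -216978 - \left(-469\right) \left(-308\right) = -216978 - 144452 = -361430$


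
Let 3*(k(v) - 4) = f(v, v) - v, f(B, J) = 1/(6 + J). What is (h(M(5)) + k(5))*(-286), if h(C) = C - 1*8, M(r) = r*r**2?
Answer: -34138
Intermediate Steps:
k(v) = 4 - v/3 + 1/(3*(6 + v)) (k(v) = 4 + (1/(6 + v) - v)/3 = 4 + (-v/3 + 1/(3*(6 + v))) = 4 - v/3 + 1/(3*(6 + v)))
M(r) = r**3
h(C) = -8 + C (h(C) = C - 8 = -8 + C)
(h(M(5)) + k(5))*(-286) = ((-8 + 5**3) + (1 + (6 + 5)*(12 - 1*5))/(3*(6 + 5)))*(-286) = ((-8 + 125) + (1/3)*(1 + 11*(12 - 5))/11)*(-286) = (117 + (1/3)*(1/11)*(1 + 11*7))*(-286) = (117 + (1/3)*(1/11)*(1 + 77))*(-286) = (117 + (1/3)*(1/11)*78)*(-286) = (117 + 26/11)*(-286) = (1313/11)*(-286) = -34138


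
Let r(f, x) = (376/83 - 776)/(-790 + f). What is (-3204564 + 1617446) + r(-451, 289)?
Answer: -163477851322/103003 ≈ -1.5871e+6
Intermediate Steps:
r(f, x) = -64032/(83*(-790 + f)) (r(f, x) = (376*(1/83) - 776)/(-790 + f) = (376/83 - 776)/(-790 + f) = -64032/(83*(-790 + f)))
(-3204564 + 1617446) + r(-451, 289) = (-3204564 + 1617446) - 64032/(-65570 + 83*(-451)) = -1587118 - 64032/(-65570 - 37433) = -1587118 - 64032/(-103003) = -1587118 - 64032*(-1/103003) = -1587118 + 64032/103003 = -163477851322/103003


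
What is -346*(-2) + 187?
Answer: 879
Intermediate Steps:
-346*(-2) + 187 = 692 + 187 = 879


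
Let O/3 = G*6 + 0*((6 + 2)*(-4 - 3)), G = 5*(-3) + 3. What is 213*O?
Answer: -46008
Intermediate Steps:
G = -12 (G = -15 + 3 = -12)
O = -216 (O = 3*(-12*6 + 0*((6 + 2)*(-4 - 3))) = 3*(-72 + 0*(8*(-7))) = 3*(-72 + 0*(-56)) = 3*(-72 + 0) = 3*(-72) = -216)
213*O = 213*(-216) = -46008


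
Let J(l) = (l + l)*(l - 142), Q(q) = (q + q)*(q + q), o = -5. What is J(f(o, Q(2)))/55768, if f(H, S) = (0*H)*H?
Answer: 0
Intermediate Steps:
Q(q) = 4*q**2 (Q(q) = (2*q)*(2*q) = 4*q**2)
f(H, S) = 0 (f(H, S) = 0*H = 0)
J(l) = 2*l*(-142 + l) (J(l) = (2*l)*(-142 + l) = 2*l*(-142 + l))
J(f(o, Q(2)))/55768 = (2*0*(-142 + 0))/55768 = (2*0*(-142))*(1/55768) = 0*(1/55768) = 0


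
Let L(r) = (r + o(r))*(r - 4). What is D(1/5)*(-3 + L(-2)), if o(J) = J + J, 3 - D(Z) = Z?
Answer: 462/5 ≈ 92.400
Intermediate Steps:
D(Z) = 3 - Z
o(J) = 2*J
L(r) = 3*r*(-4 + r) (L(r) = (r + 2*r)*(r - 4) = (3*r)*(-4 + r) = 3*r*(-4 + r))
D(1/5)*(-3 + L(-2)) = (3 - 1/5)*(-3 + 3*(-2)*(-4 - 2)) = (3 - 1/5)*(-3 + 3*(-2)*(-6)) = (3 - 1*1/5)*(-3 + 36) = (3 - 1/5)*33 = (14/5)*33 = 462/5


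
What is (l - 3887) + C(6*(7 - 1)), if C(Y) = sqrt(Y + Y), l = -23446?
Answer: -27333 + 6*sqrt(2) ≈ -27325.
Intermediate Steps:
C(Y) = sqrt(2)*sqrt(Y) (C(Y) = sqrt(2*Y) = sqrt(2)*sqrt(Y))
(l - 3887) + C(6*(7 - 1)) = (-23446 - 3887) + sqrt(2)*sqrt(6*(7 - 1)) = -27333 + sqrt(2)*sqrt(6*6) = -27333 + sqrt(2)*sqrt(36) = -27333 + sqrt(2)*6 = -27333 + 6*sqrt(2)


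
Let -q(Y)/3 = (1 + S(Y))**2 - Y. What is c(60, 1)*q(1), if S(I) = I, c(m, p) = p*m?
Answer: -540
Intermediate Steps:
c(m, p) = m*p
q(Y) = -3*(1 + Y)**2 + 3*Y (q(Y) = -3*((1 + Y)**2 - Y) = -3*(1 + Y)**2 + 3*Y)
c(60, 1)*q(1) = (60*1)*(-3*(1 + 1)**2 + 3*1) = 60*(-3*2**2 + 3) = 60*(-3*4 + 3) = 60*(-12 + 3) = 60*(-9) = -540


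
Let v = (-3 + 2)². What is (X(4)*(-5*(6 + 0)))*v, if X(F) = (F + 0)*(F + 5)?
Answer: -1080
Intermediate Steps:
v = 1 (v = (-1)² = 1)
X(F) = F*(5 + F)
(X(4)*(-5*(6 + 0)))*v = ((4*(5 + 4))*(-5*(6 + 0)))*1 = ((4*9)*(-5*6))*1 = (36*(-30))*1 = -1080*1 = -1080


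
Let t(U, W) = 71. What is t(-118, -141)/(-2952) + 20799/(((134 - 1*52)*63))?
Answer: 82699/20664 ≈ 4.0021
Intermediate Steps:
t(-118, -141)/(-2952) + 20799/(((134 - 1*52)*63)) = 71/(-2952) + 20799/(((134 - 1*52)*63)) = 71*(-1/2952) + 20799/(((134 - 52)*63)) = -71/2952 + 20799/((82*63)) = -71/2952 + 20799/5166 = -71/2952 + 20799*(1/5166) = -71/2952 + 2311/574 = 82699/20664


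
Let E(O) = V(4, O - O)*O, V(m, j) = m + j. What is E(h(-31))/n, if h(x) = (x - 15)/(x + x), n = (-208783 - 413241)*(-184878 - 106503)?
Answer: 23/1404656307366 ≈ 1.6374e-11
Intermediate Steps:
V(m, j) = j + m
n = 181245975144 (n = -622024*(-291381) = 181245975144)
h(x) = (-15 + x)/(2*x) (h(x) = (-15 + x)/((2*x)) = (-15 + x)*(1/(2*x)) = (-15 + x)/(2*x))
E(O) = 4*O (E(O) = ((O - O) + 4)*O = (0 + 4)*O = 4*O)
E(h(-31))/n = (4*((½)*(-15 - 31)/(-31)))/181245975144 = (4*((½)*(-1/31)*(-46)))*(1/181245975144) = (4*(23/31))*(1/181245975144) = (92/31)*(1/181245975144) = 23/1404656307366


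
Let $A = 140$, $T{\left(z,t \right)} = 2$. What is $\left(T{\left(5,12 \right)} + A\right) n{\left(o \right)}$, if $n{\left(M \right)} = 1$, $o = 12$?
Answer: $142$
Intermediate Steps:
$\left(T{\left(5,12 \right)} + A\right) n{\left(o \right)} = \left(2 + 140\right) 1 = 142 \cdot 1 = 142$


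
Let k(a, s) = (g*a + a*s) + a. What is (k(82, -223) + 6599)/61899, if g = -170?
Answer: -8515/20633 ≈ -0.41269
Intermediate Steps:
k(a, s) = -169*a + a*s (k(a, s) = (-170*a + a*s) + a = -169*a + a*s)
(k(82, -223) + 6599)/61899 = (82*(-169 - 223) + 6599)/61899 = (82*(-392) + 6599)*(1/61899) = (-32144 + 6599)*(1/61899) = -25545*1/61899 = -8515/20633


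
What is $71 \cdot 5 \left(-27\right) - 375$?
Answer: $-9960$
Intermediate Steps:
$71 \cdot 5 \left(-27\right) - 375 = 355 \left(-27\right) - 375 = -9585 - 375 = -9960$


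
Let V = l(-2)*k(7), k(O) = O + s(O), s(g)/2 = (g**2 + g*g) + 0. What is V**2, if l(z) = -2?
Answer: 164836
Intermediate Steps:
s(g) = 4*g**2 (s(g) = 2*((g**2 + g*g) + 0) = 2*((g**2 + g**2) + 0) = 2*(2*g**2 + 0) = 2*(2*g**2) = 4*g**2)
k(O) = O + 4*O**2
V = -406 (V = -14*(1 + 4*7) = -14*(1 + 28) = -14*29 = -2*203 = -406)
V**2 = (-406)**2 = 164836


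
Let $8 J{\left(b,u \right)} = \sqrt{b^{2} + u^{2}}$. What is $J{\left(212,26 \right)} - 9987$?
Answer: $-9987 + \frac{\sqrt{11405}}{4} \approx -9960.3$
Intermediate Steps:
$J{\left(b,u \right)} = \frac{\sqrt{b^{2} + u^{2}}}{8}$
$J{\left(212,26 \right)} - 9987 = \frac{\sqrt{212^{2} + 26^{2}}}{8} - 9987 = \frac{\sqrt{44944 + 676}}{8} - 9987 = \frac{\sqrt{45620}}{8} - 9987 = \frac{2 \sqrt{11405}}{8} - 9987 = \frac{\sqrt{11405}}{4} - 9987 = -9987 + \frac{\sqrt{11405}}{4}$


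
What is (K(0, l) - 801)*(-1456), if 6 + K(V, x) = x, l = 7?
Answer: 1164800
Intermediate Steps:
K(V, x) = -6 + x
(K(0, l) - 801)*(-1456) = ((-6 + 7) - 801)*(-1456) = (1 - 801)*(-1456) = -800*(-1456) = 1164800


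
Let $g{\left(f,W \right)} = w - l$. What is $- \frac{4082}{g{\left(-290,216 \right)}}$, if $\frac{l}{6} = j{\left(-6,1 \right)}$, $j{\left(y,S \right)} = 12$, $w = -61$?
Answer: $\frac{4082}{133} \approx 30.692$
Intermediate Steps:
$l = 72$ ($l = 6 \cdot 12 = 72$)
$g{\left(f,W \right)} = -133$ ($g{\left(f,W \right)} = -61 - 72 = -133$)
$- \frac{4082}{g{\left(-290,216 \right)}} = - \frac{4082}{-133} = \left(-4082\right) \left(- \frac{1}{133}\right) = \frac{4082}{133}$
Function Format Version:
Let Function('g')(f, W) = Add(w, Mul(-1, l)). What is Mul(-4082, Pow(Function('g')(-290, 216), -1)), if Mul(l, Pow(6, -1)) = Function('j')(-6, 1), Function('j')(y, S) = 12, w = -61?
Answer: Rational(4082, 133) ≈ 30.692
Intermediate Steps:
l = 72 (l = Mul(6, 12) = 72)
Function('g')(f, W) = -133 (Function('g')(f, W) = Add(-61, Mul(-1, 72)) = Add(-61, -72) = -133)
Mul(-4082, Pow(Function('g')(-290, 216), -1)) = Mul(-4082, Pow(-133, -1)) = Mul(-4082, Rational(-1, 133)) = Rational(4082, 133)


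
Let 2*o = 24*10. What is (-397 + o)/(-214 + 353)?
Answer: -277/139 ≈ -1.9928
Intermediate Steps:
o = 120 (o = (24*10)/2 = (½)*240 = 120)
(-397 + o)/(-214 + 353) = (-397 + 120)/(-214 + 353) = -277/139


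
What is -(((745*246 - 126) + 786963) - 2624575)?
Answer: 1654468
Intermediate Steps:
-(((745*246 - 126) + 786963) - 2624575) = -(((183270 - 126) + 786963) - 2624575) = -((183144 + 786963) - 2624575) = -(970107 - 2624575) = -1*(-1654468) = 1654468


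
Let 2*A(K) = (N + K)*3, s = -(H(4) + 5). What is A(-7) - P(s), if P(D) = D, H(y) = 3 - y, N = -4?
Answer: -25/2 ≈ -12.500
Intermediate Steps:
s = -4 (s = -((3 - 1*4) + 5) = -((3 - 4) + 5) = -(-1 + 5) = -1*4 = -4)
A(K) = -6 + 3*K/2 (A(K) = ((-4 + K)*3)/2 = (-12 + 3*K)/2 = -6 + 3*K/2)
A(-7) - P(s) = (-6 + (3/2)*(-7)) - 1*(-4) = (-6 - 21/2) + 4 = -33/2 + 4 = -25/2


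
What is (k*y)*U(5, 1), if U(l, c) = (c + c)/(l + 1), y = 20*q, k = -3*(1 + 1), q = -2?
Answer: 80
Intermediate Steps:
k = -6 (k = -3*2 = -6)
y = -40 (y = 20*(-2) = -40)
U(l, c) = 2*c/(1 + l) (U(l, c) = (2*c)/(1 + l) = 2*c/(1 + l))
(k*y)*U(5, 1) = (-6*(-40))*(2*1/(1 + 5)) = 240*(2*1/6) = 240*(2*1*(1/6)) = 240*(1/3) = 80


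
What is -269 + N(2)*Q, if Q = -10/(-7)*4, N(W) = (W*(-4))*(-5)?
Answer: -283/7 ≈ -40.429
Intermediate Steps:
N(W) = 20*W (N(W) = -4*W*(-5) = 20*W)
Q = 40/7 (Q = -10*(-⅐)*4 = (10/7)*4 = 40/7 ≈ 5.7143)
-269 + N(2)*Q = -269 + (20*2)*(40/7) = -269 + 40*(40/7) = -269 + 1600/7 = -283/7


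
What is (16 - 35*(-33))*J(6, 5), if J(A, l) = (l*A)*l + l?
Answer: 181505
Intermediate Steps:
J(A, l) = l + A*l**2 (J(A, l) = (A*l)*l + l = A*l**2 + l = l + A*l**2)
(16 - 35*(-33))*J(6, 5) = (16 - 35*(-33))*(5*(1 + 6*5)) = (16 + 1155)*(5*(1 + 30)) = 1171*(5*31) = 1171*155 = 181505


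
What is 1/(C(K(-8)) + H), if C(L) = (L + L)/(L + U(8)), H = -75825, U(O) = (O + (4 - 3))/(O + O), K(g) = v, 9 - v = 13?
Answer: -55/4170247 ≈ -1.3189e-5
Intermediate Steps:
v = -4 (v = 9 - 1*13 = 9 - 13 = -4)
K(g) = -4
U(O) = (1 + O)/(2*O) (U(O) = (O + 1)/((2*O)) = (1 + O)*(1/(2*O)) = (1 + O)/(2*O))
C(L) = 2*L/(9/16 + L) (C(L) = (L + L)/(L + (½)*(1 + 8)/8) = (2*L)/(L + (½)*(⅛)*9) = (2*L)/(L + 9/16) = (2*L)/(9/16 + L) = 2*L/(9/16 + L))
1/(C(K(-8)) + H) = 1/(32*(-4)/(9 + 16*(-4)) - 75825) = 1/(32*(-4)/(9 - 64) - 75825) = 1/(32*(-4)/(-55) - 75825) = 1/(32*(-4)*(-1/55) - 75825) = 1/(128/55 - 75825) = 1/(-4170247/55) = -55/4170247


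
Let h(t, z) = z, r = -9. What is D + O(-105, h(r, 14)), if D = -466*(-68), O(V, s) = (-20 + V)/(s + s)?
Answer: 887139/28 ≈ 31684.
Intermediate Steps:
O(V, s) = (-20 + V)/(2*s) (O(V, s) = (-20 + V)/((2*s)) = (-20 + V)*(1/(2*s)) = (-20 + V)/(2*s))
D = 31688
D + O(-105, h(r, 14)) = 31688 + (1/2)*(-20 - 105)/14 = 31688 + (1/2)*(1/14)*(-125) = 31688 - 125/28 = 887139/28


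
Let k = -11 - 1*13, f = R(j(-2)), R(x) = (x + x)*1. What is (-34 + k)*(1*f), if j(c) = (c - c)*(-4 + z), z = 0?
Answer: 0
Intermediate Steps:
j(c) = 0 (j(c) = (c - c)*(-4 + 0) = 0*(-4) = 0)
R(x) = 2*x (R(x) = (2*x)*1 = 2*x)
f = 0 (f = 2*0 = 0)
k = -24 (k = -11 - 13 = -24)
(-34 + k)*(1*f) = (-34 - 24)*(1*0) = -58*0 = 0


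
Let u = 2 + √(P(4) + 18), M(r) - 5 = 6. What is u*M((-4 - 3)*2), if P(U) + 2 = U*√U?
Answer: 22 + 22*√6 ≈ 75.889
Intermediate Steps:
M(r) = 11 (M(r) = 5 + 6 = 11)
P(U) = -2 + U^(3/2) (P(U) = -2 + U*√U = -2 + U^(3/2))
u = 2 + 2*√6 (u = 2 + √((-2 + 4^(3/2)) + 18) = 2 + √((-2 + 8) + 18) = 2 + √(6 + 18) = 2 + √24 = 2 + 2*√6 ≈ 6.8990)
u*M((-4 - 3)*2) = (2 + 2*√6)*11 = 22 + 22*√6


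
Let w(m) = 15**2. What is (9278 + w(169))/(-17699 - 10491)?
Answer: -9503/28190 ≈ -0.33711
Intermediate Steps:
w(m) = 225
(9278 + w(169))/(-17699 - 10491) = (9278 + 225)/(-17699 - 10491) = 9503/(-28190) = 9503*(-1/28190) = -9503/28190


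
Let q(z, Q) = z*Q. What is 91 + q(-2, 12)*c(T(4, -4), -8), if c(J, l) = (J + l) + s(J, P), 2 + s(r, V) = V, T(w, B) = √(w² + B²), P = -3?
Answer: 403 - 96*√2 ≈ 267.24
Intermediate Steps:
q(z, Q) = Q*z
T(w, B) = √(B² + w²)
s(r, V) = -2 + V
c(J, l) = -5 + J + l (c(J, l) = (J + l) + (-2 - 3) = (J + l) - 5 = -5 + J + l)
91 + q(-2, 12)*c(T(4, -4), -8) = 91 + (12*(-2))*(-5 + √((-4)² + 4²) - 8) = 91 - 24*(-5 + √(16 + 16) - 8) = 91 - 24*(-5 + √32 - 8) = 91 - 24*(-5 + 4*√2 - 8) = 91 - 24*(-13 + 4*√2) = 91 + (312 - 96*√2) = 403 - 96*√2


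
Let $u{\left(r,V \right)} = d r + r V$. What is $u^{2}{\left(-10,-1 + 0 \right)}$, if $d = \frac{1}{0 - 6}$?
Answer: $\frac{1225}{9} \approx 136.11$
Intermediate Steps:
$d = - \frac{1}{6}$ ($d = \frac{1}{-6} = - \frac{1}{6} \approx -0.16667$)
$u{\left(r,V \right)} = - \frac{r}{6} + V r$ ($u{\left(r,V \right)} = - \frac{r}{6} + r V = - \frac{r}{6} + V r$)
$u^{2}{\left(-10,-1 + 0 \right)} = \left(- 10 \left(- \frac{1}{6} + \left(-1 + 0\right)\right)\right)^{2} = \left(- 10 \left(- \frac{1}{6} - 1\right)\right)^{2} = \left(\left(-10\right) \left(- \frac{7}{6}\right)\right)^{2} = \left(\frac{35}{3}\right)^{2} = \frac{1225}{9}$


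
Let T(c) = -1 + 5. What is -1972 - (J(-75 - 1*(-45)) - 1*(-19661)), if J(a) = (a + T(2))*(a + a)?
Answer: -23193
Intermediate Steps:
T(c) = 4
J(a) = 2*a*(4 + a) (J(a) = (a + 4)*(a + a) = (4 + a)*(2*a) = 2*a*(4 + a))
-1972 - (J(-75 - 1*(-45)) - 1*(-19661)) = -1972 - (2*(-75 - 1*(-45))*(4 + (-75 - 1*(-45))) - 1*(-19661)) = -1972 - (2*(-75 + 45)*(4 + (-75 + 45)) + 19661) = -1972 - (2*(-30)*(4 - 30) + 19661) = -1972 - (2*(-30)*(-26) + 19661) = -1972 - (1560 + 19661) = -1972 - 1*21221 = -1972 - 21221 = -23193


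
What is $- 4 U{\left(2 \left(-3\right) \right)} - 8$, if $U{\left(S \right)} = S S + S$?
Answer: $-128$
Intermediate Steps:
$U{\left(S \right)} = S + S^{2}$ ($U{\left(S \right)} = S^{2} + S = S + S^{2}$)
$- 4 U{\left(2 \left(-3\right) \right)} - 8 = - 4 \cdot 2 \left(-3\right) \left(1 + 2 \left(-3\right)\right) - 8 = - 4 \left(- 6 \left(1 - 6\right)\right) - 8 = - 4 \left(\left(-6\right) \left(-5\right)\right) - 8 = \left(-4\right) 30 - 8 = -120 - 8 = -128$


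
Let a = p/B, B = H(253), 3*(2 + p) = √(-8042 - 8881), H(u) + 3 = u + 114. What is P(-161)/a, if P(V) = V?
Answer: 351624/5653 + 58604*I*√16923/5653 ≈ 62.201 + 1348.6*I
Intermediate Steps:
H(u) = 111 + u (H(u) = -3 + (u + 114) = -3 + (114 + u) = 111 + u)
p = -2 + I*√16923/3 (p = -2 + √(-8042 - 8881)/3 = -2 + √(-16923)/3 = -2 + (I*√16923)/3 = -2 + I*√16923/3 ≈ -2.0 + 43.363*I)
B = 364 (B = 111 + 253 = 364)
a = -1/182 + I*√16923/1092 (a = (-2 + I*√16923/3)/364 = (-2 + I*√16923/3)*(1/364) = -1/182 + I*√16923/1092 ≈ -0.0054945 + 0.11913*I)
P(-161)/a = -161/(-1/182 + I*√16923/1092)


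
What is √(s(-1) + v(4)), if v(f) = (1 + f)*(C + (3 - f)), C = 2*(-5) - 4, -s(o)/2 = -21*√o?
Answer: √(-75 + 42*I) ≈ 2.3409 + 8.971*I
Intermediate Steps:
s(o) = 42*√o (s(o) = -(-42)*√o = 42*√o)
C = -14 (C = -10 - 4 = -14)
v(f) = (1 + f)*(-11 - f) (v(f) = (1 + f)*(-14 + (3 - f)) = (1 + f)*(-11 - f))
√(s(-1) + v(4)) = √(42*√(-1) + (-11 - 1*4² - 12*4)) = √(42*I + (-11 - 1*16 - 48)) = √(42*I + (-11 - 16 - 48)) = √(42*I - 75) = √(-75 + 42*I)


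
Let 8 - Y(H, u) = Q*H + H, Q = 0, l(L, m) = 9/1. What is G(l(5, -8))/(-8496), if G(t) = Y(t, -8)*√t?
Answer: 1/2832 ≈ 0.00035311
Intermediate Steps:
l(L, m) = 9 (l(L, m) = 9*1 = 9)
Y(H, u) = 8 - H (Y(H, u) = 8 - (0*H + H) = 8 - (0 + H) = 8 - H)
G(t) = √t*(8 - t) (G(t) = (8 - t)*√t = √t*(8 - t))
G(l(5, -8))/(-8496) = (√9*(8 - 1*9))/(-8496) = (3*(8 - 9))*(-1/8496) = (3*(-1))*(-1/8496) = -3*(-1/8496) = 1/2832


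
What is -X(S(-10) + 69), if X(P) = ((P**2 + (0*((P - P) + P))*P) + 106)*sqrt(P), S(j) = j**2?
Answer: -372671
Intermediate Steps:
X(P) = sqrt(P)*(106 + P**2) (X(P) = ((P**2 + (0*(0 + P))*P) + 106)*sqrt(P) = ((P**2 + (0*P)*P) + 106)*sqrt(P) = ((P**2 + 0*P) + 106)*sqrt(P) = ((P**2 + 0) + 106)*sqrt(P) = (P**2 + 106)*sqrt(P) = (106 + P**2)*sqrt(P) = sqrt(P)*(106 + P**2))
-X(S(-10) + 69) = -sqrt((-10)**2 + 69)*(106 + ((-10)**2 + 69)**2) = -sqrt(100 + 69)*(106 + (100 + 69)**2) = -sqrt(169)*(106 + 169**2) = -13*(106 + 28561) = -13*28667 = -1*372671 = -372671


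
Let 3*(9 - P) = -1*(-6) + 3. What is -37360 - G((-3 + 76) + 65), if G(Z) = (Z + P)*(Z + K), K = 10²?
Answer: -71632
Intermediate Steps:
P = 6 (P = 9 - (-1*(-6) + 3)/3 = 9 - (6 + 3)/3 = 9 - ⅓*9 = 9 - 3 = 6)
K = 100
G(Z) = (6 + Z)*(100 + Z) (G(Z) = (Z + 6)*(Z + 100) = (6 + Z)*(100 + Z))
-37360 - G((-3 + 76) + 65) = -37360 - (600 + ((-3 + 76) + 65)² + 106*((-3 + 76) + 65)) = -37360 - (600 + (73 + 65)² + 106*(73 + 65)) = -37360 - (600 + 138² + 106*138) = -37360 - (600 + 19044 + 14628) = -37360 - 1*34272 = -37360 - 34272 = -71632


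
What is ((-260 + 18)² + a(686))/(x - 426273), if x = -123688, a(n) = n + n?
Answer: -59936/549961 ≈ -0.10898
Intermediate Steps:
a(n) = 2*n
((-260 + 18)² + a(686))/(x - 426273) = ((-260 + 18)² + 2*686)/(-123688 - 426273) = ((-242)² + 1372)/(-549961) = (58564 + 1372)*(-1/549961) = 59936*(-1/549961) = -59936/549961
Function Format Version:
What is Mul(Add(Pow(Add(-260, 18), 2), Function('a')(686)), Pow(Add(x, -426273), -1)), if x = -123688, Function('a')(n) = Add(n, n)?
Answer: Rational(-59936, 549961) ≈ -0.10898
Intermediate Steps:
Function('a')(n) = Mul(2, n)
Mul(Add(Pow(Add(-260, 18), 2), Function('a')(686)), Pow(Add(x, -426273), -1)) = Mul(Add(Pow(Add(-260, 18), 2), Mul(2, 686)), Pow(Add(-123688, -426273), -1)) = Mul(Add(Pow(-242, 2), 1372), Pow(-549961, -1)) = Mul(Add(58564, 1372), Rational(-1, 549961)) = Mul(59936, Rational(-1, 549961)) = Rational(-59936, 549961)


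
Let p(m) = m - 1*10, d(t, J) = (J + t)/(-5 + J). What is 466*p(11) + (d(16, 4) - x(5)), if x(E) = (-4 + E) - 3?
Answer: 448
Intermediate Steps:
d(t, J) = (J + t)/(-5 + J)
x(E) = -7 + E
p(m) = -10 + m (p(m) = m - 10 = -10 + m)
466*p(11) + (d(16, 4) - x(5)) = 466*(-10 + 11) + ((4 + 16)/(-5 + 4) - (-7 + 5)) = 466*1 + (20/(-1) - 1*(-2)) = 466 + (-1*20 + 2) = 466 + (-20 + 2) = 466 - 18 = 448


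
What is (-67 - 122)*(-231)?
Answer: 43659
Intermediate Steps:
(-67 - 122)*(-231) = -189*(-231) = 43659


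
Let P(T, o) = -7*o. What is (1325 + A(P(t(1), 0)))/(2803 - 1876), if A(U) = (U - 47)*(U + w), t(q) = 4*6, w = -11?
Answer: 614/309 ≈ 1.9871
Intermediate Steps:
t(q) = 24
A(U) = (-47 + U)*(-11 + U) (A(U) = (U - 47)*(U - 11) = (-47 + U)*(-11 + U))
(1325 + A(P(t(1), 0)))/(2803 - 1876) = (1325 + (517 + (-7*0)² - (-406)*0))/(2803 - 1876) = (1325 + (517 + 0² - 58*0))/927 = (1325 + (517 + 0 + 0))*(1/927) = (1325 + 517)*(1/927) = 1842*(1/927) = 614/309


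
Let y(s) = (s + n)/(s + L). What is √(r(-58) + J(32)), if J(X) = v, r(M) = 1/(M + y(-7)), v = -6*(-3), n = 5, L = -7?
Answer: √36415/45 ≈ 4.2406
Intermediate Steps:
y(s) = (5 + s)/(-7 + s) (y(s) = (s + 5)/(s - 7) = (5 + s)/(-7 + s))
v = 18
r(M) = 1/(⅐ + M) (r(M) = 1/(M + (5 - 7)/(-7 - 7)) = 1/(M - 2/(-14)) = 1/(M - 1/14*(-2)) = 1/(M + ⅐) = 1/(⅐ + M))
J(X) = 18
√(r(-58) + J(32)) = √(7/(1 + 7*(-58)) + 18) = √(7/(1 - 406) + 18) = √(7/(-405) + 18) = √(7*(-1/405) + 18) = √(-7/405 + 18) = √(7283/405) = √36415/45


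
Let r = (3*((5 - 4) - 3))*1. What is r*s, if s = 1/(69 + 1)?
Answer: -3/35 ≈ -0.085714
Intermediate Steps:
r = -6 (r = (3*(1 - 3))*1 = (3*(-2))*1 = -6*1 = -6)
s = 1/70 ≈ 0.014286
r*s = -6*1/70 = -3/35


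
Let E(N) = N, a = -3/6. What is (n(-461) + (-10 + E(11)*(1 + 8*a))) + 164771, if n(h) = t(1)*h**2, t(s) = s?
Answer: 377249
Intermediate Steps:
a = -1/2 (a = -3*1/6 = -1/2 ≈ -0.50000)
n(h) = h**2 (n(h) = 1*h**2 = h**2)
(n(-461) + (-10 + E(11)*(1 + 8*a))) + 164771 = ((-461)**2 + (-10 + 11*(1 + 8*(-1/2)))) + 164771 = (212521 + (-10 + 11*(1 - 4))) + 164771 = (212521 + (-10 + 11*(-3))) + 164771 = (212521 + (-10 - 33)) + 164771 = (212521 - 43) + 164771 = 212478 + 164771 = 377249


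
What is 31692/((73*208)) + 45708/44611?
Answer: 526960521/169343356 ≈ 3.1118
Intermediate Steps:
31692/((73*208)) + 45708/44611 = 31692/15184 + 45708*(1/44611) = 31692*(1/15184) + 45708/44611 = 7923/3796 + 45708/44611 = 526960521/169343356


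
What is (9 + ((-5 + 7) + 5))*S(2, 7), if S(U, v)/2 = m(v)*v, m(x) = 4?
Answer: 896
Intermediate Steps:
S(U, v) = 8*v (S(U, v) = 2*(4*v) = 8*v)
(9 + ((-5 + 7) + 5))*S(2, 7) = (9 + ((-5 + 7) + 5))*(8*7) = (9 + (2 + 5))*56 = (9 + 7)*56 = 16*56 = 896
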